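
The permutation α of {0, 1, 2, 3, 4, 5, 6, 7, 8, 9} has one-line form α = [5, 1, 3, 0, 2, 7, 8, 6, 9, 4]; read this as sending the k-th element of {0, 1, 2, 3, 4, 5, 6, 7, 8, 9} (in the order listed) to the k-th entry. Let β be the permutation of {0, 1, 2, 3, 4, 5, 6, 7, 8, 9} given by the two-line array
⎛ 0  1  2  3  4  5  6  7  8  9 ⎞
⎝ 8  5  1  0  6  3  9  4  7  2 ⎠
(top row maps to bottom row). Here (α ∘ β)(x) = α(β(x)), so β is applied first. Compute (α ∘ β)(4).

β(4) = 6, then α(6) = 8; composing gives (α ∘ β)(4) = 8.

8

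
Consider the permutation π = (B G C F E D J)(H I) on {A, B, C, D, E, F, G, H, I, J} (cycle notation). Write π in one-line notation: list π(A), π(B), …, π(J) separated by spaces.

A G F J D E C I H B

Reading each image from the cycles: A↦A, B↦G, C↦F, D↦J, E↦D, F↦E, G↦C, H↦I, I↦H, J↦B.
So the one-line form is A G F J D E C I H B.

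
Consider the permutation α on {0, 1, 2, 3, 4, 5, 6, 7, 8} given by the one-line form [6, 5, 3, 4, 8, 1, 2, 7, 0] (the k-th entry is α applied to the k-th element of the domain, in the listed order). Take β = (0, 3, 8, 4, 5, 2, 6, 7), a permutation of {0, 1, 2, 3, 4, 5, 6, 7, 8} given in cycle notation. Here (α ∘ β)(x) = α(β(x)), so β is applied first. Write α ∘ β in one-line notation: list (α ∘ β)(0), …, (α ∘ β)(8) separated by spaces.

(α ∘ β)(x) = α(β(x)). Computing each image: α(β(0)) = α(3) = 4, α(β(1)) = α(1) = 5, α(β(2)) = α(6) = 2, α(β(3)) = α(8) = 0, α(β(4)) = α(5) = 1, α(β(5)) = α(2) = 3, α(β(6)) = α(7) = 7, α(β(7)) = α(0) = 6, α(β(8)) = α(4) = 8.
Hence α ∘ β = [4 5 2 0 1 3 7 6 8].

4 5 2 0 1 3 7 6 8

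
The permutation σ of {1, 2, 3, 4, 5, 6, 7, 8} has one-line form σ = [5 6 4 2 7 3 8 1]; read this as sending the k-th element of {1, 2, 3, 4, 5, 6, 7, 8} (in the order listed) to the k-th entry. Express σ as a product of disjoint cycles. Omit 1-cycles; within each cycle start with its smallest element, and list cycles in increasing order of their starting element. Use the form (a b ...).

(1 5 7 8)(2 6 3 4)

Iterating σ from 1 gives 1 → 5 → 7 → 8 → 1; that is the 4-cycle (1 5 7 8).
Continuing from each remaining unvisited element yields (1 5 7 8)(2 6 3 4).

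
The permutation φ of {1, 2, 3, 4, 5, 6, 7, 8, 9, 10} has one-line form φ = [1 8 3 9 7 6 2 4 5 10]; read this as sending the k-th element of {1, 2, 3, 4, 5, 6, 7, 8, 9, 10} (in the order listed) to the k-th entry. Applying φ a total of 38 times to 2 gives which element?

Tracing 2 → 8 → … returns to 2 after 6 steps, so 2 lies in a 6-cycle (2 8 4 9 5 7).
Since the cycle has length 6, φ^38 acts on it the same as φ^2 (38 mod 6 = 2).
Stepping 2 places around the cycle: 2 → 8 → 4.

4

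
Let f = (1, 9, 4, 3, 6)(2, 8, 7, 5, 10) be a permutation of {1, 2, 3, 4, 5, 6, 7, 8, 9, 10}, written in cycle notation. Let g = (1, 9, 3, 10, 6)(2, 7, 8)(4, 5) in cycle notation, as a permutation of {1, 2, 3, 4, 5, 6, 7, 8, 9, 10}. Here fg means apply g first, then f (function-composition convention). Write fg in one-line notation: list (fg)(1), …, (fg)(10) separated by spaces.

For each element, apply g then f: 1 → 9 → 4; 2 → 7 → 5; 3 → 10 → 2; 4 → 5 → 10; 5 → 4 → 3; 6 → 1 → 9; 7 → 8 → 7; 8 → 2 → 8; 9 → 3 → 6; 10 → 6 → 1.
Collecting the images, fg = [4 5 2 10 3 9 7 8 6 1].

4 5 2 10 3 9 7 8 6 1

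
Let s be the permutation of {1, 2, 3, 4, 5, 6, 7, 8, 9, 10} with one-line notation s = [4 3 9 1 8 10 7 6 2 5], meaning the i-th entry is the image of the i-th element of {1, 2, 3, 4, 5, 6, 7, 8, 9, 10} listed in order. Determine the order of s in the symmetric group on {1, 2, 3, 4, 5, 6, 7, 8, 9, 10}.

12

Decomposing into disjoint cycles gives cycle lengths 4, 3, 2, 1.
Since disjoint cycles commute, ord(s) = lcm(4, 3, 2) = 12.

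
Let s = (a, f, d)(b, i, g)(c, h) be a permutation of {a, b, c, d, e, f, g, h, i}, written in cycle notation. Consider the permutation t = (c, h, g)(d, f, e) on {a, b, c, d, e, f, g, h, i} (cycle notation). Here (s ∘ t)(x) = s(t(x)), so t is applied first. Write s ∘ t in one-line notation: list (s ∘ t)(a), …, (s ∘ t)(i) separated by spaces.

(s ∘ t)(x) = s(t(x)). Computing each image: s(t(a)) = s(a) = f, s(t(b)) = s(b) = i, s(t(c)) = s(h) = c, s(t(d)) = s(f) = d, s(t(e)) = s(d) = a, s(t(f)) = s(e) = e, s(t(g)) = s(c) = h, s(t(h)) = s(g) = b, s(t(i)) = s(i) = g.
Hence s ∘ t = [f i c d a e h b g].

f i c d a e h b g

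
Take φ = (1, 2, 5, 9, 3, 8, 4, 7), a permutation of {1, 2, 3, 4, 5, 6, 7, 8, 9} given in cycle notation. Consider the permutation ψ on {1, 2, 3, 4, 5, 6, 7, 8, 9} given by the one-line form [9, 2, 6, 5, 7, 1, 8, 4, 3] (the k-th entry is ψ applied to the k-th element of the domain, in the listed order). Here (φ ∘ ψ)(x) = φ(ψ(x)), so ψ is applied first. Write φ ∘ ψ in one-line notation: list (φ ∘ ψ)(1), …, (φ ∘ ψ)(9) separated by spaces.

3 5 6 9 1 2 4 7 8

Chase each element through ψ then φ: 1 → 9 → 3; 2 → 2 → 5; 3 → 6 → 6; 4 → 5 → 9; 5 → 7 → 1; 6 → 1 → 2; 7 → 8 → 4; 8 → 4 → 7; 9 → 3 → 8.
Collecting the images, φ ∘ ψ = [3 5 6 9 1 2 4 7 8].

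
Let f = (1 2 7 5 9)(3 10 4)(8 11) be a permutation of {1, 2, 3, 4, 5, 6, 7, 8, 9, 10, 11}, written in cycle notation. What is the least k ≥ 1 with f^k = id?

The disjoint cycles have lengths 5, 3, 2, 1.
The order of f is the least common multiple of its cycle lengths: lcm(5, 3, 2) = 30.

30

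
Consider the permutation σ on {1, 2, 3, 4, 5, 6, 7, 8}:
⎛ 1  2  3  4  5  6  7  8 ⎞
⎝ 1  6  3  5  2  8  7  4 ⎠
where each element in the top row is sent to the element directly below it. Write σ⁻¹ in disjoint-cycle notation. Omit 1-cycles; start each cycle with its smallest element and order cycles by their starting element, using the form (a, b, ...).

(2, 5, 4, 8, 6)

The cycle decomposition of σ is (2, 6, 8, 4, 5).
The inverse reverses every cycle; in canonical form, σ⁻¹ = (2, 5, 4, 8, 6).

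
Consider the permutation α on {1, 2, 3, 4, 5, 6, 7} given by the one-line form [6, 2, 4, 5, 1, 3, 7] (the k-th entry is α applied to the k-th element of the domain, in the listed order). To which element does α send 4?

5

4 is element number 4 of the domain, and entry number 4 of the one-line form is 5, so α(4) = 5.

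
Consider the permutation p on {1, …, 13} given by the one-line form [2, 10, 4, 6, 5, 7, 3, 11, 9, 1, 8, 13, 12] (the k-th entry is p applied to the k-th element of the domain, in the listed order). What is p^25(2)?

Tracing 2 → 10 → … returns to 2 after 3 steps, so 2 lies in a 3-cycle (1 2 10).
Since the cycle has length 3, p^25 acts on it the same as p^1 (25 mod 3 = 1).
Stepping 1 place around the cycle: 2 → 10.

10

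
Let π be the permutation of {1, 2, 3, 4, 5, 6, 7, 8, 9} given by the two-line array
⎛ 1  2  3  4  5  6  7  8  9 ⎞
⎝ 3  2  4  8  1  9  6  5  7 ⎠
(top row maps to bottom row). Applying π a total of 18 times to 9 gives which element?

9

Tracing 9 → 7 → … returns to 9 after 3 steps, so 9 lies in a 3-cycle (6 9 7).
Powers repeat with period 3 on this cycle, and 18 mod 3 = 0, so π^18(9) = π^0(9).
So π^18(9) = 9.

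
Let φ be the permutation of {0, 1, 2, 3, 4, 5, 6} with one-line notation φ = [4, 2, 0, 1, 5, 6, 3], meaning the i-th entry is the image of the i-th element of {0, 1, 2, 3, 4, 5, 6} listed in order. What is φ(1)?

2

1 is element number 2 of the domain, and entry number 2 of the one-line form is 2, so φ(1) = 2.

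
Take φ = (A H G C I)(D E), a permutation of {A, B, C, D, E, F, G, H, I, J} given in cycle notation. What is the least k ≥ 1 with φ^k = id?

10

The cycle type of φ is (5, 2, 1, 1, 1).
The order is lcm(5, 2) = 10.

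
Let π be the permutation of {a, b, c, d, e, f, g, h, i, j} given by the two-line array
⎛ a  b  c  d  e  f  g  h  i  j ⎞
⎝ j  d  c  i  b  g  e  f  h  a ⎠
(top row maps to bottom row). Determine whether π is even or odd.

In disjoint-cycle form the cycle lengths are 7, 2, 1.
A cycle is odd iff its length is even; π has 1 even-length cycle, so sgn(π) = (−1)^1 and π is odd.

odd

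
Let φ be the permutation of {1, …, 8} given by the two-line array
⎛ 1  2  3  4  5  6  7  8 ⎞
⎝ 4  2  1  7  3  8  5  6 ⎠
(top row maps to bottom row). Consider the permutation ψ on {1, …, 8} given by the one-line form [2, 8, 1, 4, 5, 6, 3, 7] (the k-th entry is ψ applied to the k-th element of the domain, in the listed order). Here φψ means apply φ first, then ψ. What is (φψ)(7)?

(φψ)(7) = ψ(φ(7)). φ(7) = 5, then ψ(5) = 5. So (φψ)(7) = 5.

5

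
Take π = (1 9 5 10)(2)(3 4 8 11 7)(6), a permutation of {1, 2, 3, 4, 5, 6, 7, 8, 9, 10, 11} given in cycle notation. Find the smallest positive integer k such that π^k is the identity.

20

The disjoint cycles have lengths 5, 4, 1, 1.
Since disjoint cycles commute, ord(π) = lcm(5, 4) = 20.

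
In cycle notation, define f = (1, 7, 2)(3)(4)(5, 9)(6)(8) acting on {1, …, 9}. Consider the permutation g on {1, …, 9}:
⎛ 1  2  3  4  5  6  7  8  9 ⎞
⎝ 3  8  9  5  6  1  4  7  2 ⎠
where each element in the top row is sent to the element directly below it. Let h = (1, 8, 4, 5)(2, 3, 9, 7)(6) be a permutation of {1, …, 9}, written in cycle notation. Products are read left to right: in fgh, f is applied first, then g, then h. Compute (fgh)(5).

(fgh)(5) = h(g(f(5))). f(5) = 9, then g(9) = 2, then h(2) = 3, so the result is 3.

3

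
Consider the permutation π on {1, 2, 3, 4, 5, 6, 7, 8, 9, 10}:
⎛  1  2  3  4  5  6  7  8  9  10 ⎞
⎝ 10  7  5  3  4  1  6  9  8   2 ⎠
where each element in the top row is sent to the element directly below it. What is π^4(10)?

Tracing 10 → 2 → … returns to 10 after 5 steps, so 10 lies in a 5-cycle (1 10 2 7 6).
Stepping 4 places around the cycle: 10 → 2 → 7 → 6 → 1.

1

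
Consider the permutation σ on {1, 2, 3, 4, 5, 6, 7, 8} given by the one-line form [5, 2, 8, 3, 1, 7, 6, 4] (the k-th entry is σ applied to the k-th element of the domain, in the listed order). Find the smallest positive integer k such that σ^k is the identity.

6

The disjoint-cycle form of σ has cycle lengths 3, 2, 2, 1.
The order is lcm(3, 2, 2) = 6.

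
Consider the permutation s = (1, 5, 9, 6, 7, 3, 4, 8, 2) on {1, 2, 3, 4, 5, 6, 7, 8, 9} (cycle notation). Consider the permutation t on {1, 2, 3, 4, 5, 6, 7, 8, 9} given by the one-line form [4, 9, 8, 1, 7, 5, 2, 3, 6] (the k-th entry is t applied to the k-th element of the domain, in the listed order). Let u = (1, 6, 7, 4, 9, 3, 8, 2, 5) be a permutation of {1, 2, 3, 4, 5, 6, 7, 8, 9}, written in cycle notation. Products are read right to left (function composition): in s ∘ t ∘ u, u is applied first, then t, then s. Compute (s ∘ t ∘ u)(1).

9

Chase 1: u(1) = 6; t(6) = 5; s(5) = 9. Hence (s ∘ t ∘ u)(1) = 9.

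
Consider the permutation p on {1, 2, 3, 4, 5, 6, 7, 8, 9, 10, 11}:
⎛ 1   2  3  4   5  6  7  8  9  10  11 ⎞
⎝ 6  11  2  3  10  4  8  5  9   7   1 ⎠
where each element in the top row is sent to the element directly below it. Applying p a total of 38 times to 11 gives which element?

6

Tracing 11 → 1 → … returns to 11 after 6 steps, so 11 lies in a 6-cycle (1 6 4 3 2 11).
Powers repeat with period 6 on this cycle, and 38 mod 6 = 2, so p^38(11) = p^2(11).
Stepping 2 places around the cycle: 11 → 1 → 6.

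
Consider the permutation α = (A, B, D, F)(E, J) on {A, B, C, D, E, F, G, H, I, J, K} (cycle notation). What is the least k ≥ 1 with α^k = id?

The cycle type of α is (4, 2, 1, 1, 1, 1, 1).
The order of α is the least common multiple of its cycle lengths: lcm(4, 2) = 4.

4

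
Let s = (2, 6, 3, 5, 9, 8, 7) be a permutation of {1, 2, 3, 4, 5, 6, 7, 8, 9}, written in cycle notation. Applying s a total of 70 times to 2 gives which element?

2

2 lies in the 7-cycle (2, 6, 3, 5, 9, 8, 7).
Powers repeat with period 7 on this cycle, and 70 mod 7 = 0, so s^70(2) = s^0(2).
So s^70(2) = 2.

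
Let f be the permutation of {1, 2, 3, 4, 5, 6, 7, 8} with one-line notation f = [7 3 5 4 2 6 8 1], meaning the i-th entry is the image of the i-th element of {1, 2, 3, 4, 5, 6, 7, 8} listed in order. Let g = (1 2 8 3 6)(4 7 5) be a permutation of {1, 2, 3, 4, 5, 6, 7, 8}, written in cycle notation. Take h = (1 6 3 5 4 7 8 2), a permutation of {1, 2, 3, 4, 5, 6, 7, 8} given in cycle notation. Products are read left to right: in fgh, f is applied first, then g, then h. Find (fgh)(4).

(fgh)(4) = h(g(f(4))). f(4) = 4, then g(4) = 7, then h(7) = 8, so the result is 8.

8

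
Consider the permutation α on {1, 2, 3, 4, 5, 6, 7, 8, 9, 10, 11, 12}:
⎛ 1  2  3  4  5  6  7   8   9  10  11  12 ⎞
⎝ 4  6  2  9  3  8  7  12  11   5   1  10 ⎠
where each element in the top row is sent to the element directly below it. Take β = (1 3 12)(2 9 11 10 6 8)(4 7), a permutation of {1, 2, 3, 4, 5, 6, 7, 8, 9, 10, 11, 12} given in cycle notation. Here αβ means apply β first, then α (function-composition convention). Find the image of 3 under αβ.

10

First apply β: β(3) = 12, then α(12) = 10. Thus (αβ)(3) = 10.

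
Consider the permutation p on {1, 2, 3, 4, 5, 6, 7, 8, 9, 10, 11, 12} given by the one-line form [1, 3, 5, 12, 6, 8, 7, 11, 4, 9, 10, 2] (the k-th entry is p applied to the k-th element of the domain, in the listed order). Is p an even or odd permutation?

odd

In disjoint-cycle form the cycle lengths are 10, 1, 1.
A cycle of length ℓ contributes ℓ−1 transpositions, so p is a product of 9 transpositions — odd.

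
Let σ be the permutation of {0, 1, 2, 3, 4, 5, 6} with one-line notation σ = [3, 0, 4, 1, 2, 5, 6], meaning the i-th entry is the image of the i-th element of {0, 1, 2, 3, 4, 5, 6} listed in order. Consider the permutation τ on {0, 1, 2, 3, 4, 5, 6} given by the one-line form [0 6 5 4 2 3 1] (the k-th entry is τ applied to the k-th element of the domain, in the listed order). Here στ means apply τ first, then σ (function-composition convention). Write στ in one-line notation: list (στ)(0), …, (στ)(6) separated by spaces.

3 6 5 2 4 1 0

For each element, apply τ then σ: 0 → 0 → 3; 1 → 6 → 6; 2 → 5 → 5; 3 → 4 → 2; 4 → 2 → 4; 5 → 3 → 1; 6 → 1 → 0.
So στ in one-line form is 3 6 5 2 4 1 0.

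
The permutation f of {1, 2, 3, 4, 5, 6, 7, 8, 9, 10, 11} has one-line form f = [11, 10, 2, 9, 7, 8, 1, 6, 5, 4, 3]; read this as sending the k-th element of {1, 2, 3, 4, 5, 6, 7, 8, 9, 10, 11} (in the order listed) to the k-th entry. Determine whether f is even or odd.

In disjoint-cycle form the cycle lengths are 9, 2.
A cycle is odd iff its length is even; f has 1 even-length cycle, so sgn(f) = (−1)^1 and f is odd.

odd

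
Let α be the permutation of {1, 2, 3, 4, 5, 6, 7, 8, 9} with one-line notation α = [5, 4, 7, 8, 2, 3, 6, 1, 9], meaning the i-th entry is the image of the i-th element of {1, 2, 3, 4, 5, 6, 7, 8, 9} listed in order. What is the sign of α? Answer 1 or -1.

In disjoint-cycle form the cycle lengths are 5, 3, 1.
A cycle is odd iff its length is even; α has 0 even-length cycles, so sgn(α) = (−1)^0 and α is even.

1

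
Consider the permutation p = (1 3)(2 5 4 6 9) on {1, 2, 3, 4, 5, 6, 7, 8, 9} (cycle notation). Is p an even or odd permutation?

The cycle lengths are 5, 2, 1, 1.
A cycle of length ℓ contributes ℓ−1 transpositions, so p is a product of 4 + 1 = 5 transpositions — odd.

odd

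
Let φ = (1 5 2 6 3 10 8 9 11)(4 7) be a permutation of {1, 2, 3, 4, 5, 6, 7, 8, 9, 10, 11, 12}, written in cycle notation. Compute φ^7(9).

10

9 lies in the 9-cycle (1 5 2 6 3 10 8 9 11).
Stepping 7 places around the cycle: 9 → 11 → 1 → 5 → 2 → 6 → 3 → 10.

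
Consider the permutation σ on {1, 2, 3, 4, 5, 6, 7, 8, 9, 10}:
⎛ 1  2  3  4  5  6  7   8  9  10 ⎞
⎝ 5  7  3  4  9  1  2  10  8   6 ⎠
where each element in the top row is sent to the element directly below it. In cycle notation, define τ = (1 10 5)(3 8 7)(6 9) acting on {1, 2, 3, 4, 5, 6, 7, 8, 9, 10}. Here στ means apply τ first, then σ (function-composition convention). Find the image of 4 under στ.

4

(στ)(4) = σ(τ(4)). τ(4) = 4, then σ(4) = 4. So (στ)(4) = 4.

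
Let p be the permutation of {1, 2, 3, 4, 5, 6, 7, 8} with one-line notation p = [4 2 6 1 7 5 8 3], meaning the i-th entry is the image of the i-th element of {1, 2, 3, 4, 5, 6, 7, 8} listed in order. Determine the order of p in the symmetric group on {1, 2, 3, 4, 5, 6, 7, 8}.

Writing p as disjoint cycles, the cycle lengths are 5, 2, 1.
Since disjoint cycles commute, ord(p) = lcm(5, 2) = 10.

10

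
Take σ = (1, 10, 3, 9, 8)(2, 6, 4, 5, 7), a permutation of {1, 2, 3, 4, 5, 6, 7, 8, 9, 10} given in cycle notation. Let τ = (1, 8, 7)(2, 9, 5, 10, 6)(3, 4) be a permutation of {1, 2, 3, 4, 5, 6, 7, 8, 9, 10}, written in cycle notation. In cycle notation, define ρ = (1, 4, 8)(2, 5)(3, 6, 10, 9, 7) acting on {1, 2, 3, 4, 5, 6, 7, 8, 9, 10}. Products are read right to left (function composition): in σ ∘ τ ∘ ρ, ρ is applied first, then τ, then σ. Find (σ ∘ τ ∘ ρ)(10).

Chase 10: ρ(10) = 9; τ(9) = 5; σ(5) = 7. Hence (σ ∘ τ ∘ ρ)(10) = 7.

7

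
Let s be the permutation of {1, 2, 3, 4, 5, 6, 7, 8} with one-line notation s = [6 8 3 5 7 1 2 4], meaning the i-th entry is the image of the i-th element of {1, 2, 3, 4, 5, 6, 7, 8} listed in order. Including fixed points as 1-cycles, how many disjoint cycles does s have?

3

The cycle decomposition is (1 6)(2 8 4 5 7)(3), which has 3 cycles (counting 1-cycles).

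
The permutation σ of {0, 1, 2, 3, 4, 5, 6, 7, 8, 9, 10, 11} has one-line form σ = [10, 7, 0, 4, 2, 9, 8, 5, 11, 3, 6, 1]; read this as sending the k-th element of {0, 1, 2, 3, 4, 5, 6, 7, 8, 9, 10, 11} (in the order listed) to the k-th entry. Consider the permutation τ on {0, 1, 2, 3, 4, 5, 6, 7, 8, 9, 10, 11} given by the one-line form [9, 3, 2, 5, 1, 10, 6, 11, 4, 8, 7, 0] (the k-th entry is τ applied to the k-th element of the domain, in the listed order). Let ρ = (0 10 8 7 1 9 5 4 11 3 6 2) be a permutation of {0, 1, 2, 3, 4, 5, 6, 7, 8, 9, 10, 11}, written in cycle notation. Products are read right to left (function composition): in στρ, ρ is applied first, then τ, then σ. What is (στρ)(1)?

11

Apply the permutations in order: ρ(1) = 9, then τ(9) = 8, then σ(8) = 11. So (στρ)(1) = 11.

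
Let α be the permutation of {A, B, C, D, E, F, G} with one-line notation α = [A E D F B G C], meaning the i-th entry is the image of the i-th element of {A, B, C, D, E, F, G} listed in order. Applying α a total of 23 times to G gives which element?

Tracing G → C → … returns to G after 4 steps, so G lies in a 4-cycle (C, D, F, G).
Since the cycle has length 4, α^23 acts on it the same as α^3 (23 mod 4 = 3).
Advancing 3 steps from G: G → C → D → F.

F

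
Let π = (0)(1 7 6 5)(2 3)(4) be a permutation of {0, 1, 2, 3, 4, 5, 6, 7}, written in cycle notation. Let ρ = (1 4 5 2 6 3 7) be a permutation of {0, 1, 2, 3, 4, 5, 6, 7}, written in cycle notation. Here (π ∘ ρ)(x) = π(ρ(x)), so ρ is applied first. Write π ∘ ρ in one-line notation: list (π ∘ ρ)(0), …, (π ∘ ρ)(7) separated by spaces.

For each element, apply ρ then π: 0 → 0 → 0; 1 → 4 → 4; 2 → 6 → 5; 3 → 7 → 6; 4 → 5 → 1; 5 → 2 → 3; 6 → 3 → 2; 7 → 1 → 7.
So π ∘ ρ in one-line form is 0 4 5 6 1 3 2 7.

0 4 5 6 1 3 2 7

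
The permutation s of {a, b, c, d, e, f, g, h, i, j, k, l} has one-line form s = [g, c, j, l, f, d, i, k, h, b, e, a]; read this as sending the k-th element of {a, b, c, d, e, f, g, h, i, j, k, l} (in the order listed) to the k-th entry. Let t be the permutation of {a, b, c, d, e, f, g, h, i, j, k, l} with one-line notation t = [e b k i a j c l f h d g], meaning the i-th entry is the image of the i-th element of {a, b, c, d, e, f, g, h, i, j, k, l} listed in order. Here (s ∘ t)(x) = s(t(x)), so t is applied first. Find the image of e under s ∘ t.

g

First apply t: t(e) = a, then s(a) = g. Thus (s ∘ t)(e) = g.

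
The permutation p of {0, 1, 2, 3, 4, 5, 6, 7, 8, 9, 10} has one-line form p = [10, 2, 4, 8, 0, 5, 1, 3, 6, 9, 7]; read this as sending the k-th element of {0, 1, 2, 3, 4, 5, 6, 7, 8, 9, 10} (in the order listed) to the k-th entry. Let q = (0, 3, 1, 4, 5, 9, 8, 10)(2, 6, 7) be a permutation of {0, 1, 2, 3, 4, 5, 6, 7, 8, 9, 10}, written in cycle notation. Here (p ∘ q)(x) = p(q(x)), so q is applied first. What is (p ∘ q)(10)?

(p ∘ q)(10) = p(q(10)). q(10) = 0, then p(0) = 10. So (p ∘ q)(10) = 10.

10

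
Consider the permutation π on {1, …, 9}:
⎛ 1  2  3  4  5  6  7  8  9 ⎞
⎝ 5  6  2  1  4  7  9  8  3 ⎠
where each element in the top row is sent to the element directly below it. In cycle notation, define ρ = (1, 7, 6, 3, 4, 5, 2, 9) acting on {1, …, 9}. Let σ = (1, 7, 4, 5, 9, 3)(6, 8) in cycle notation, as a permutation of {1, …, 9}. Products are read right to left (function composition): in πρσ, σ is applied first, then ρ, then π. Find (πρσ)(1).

7

Chase 1: σ(1) = 7; ρ(7) = 6; π(6) = 7. Hence (πρσ)(1) = 7.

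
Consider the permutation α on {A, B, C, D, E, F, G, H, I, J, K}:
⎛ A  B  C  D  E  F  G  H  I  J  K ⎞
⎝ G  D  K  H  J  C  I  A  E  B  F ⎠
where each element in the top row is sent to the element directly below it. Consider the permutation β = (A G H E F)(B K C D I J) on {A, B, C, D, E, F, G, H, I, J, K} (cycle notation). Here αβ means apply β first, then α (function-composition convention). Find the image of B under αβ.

F

First apply β: β(B) = K, then α(K) = F. Thus (αβ)(B) = F.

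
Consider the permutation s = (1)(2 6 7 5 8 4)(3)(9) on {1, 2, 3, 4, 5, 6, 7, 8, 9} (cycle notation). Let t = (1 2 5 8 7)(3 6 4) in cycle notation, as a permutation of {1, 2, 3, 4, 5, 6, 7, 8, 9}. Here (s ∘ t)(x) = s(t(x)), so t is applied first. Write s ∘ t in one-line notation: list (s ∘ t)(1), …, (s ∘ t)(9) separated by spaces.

(s ∘ t)(x) = s(t(x)). Computing each image: s(t(1)) = s(2) = 6, s(t(2)) = s(5) = 8, s(t(3)) = s(6) = 7, s(t(4)) = s(3) = 3, s(t(5)) = s(8) = 4, s(t(6)) = s(4) = 2, s(t(7)) = s(1) = 1, s(t(8)) = s(7) = 5, s(t(9)) = s(9) = 9.
Hence s ∘ t = [6 8 7 3 4 2 1 5 9].

6 8 7 3 4 2 1 5 9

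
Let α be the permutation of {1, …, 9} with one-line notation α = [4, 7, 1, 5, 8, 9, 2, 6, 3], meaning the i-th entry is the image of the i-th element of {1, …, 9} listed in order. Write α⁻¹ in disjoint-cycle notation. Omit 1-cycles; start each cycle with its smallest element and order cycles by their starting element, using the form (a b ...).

The cycle decomposition of α is (1 4 5 8 6 9 3)(2 7).
The inverse reverses every cycle; in canonical form, α⁻¹ = (1 3 9 6 8 5 4)(2 7).

(1 3 9 6 8 5 4)(2 7)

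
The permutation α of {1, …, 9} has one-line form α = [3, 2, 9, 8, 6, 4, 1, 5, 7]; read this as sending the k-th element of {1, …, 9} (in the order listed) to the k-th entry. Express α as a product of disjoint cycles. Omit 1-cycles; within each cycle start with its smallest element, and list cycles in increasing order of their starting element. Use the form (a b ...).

(1 3 9 7)(4 8 5 6)

Iterating α from 1 gives 1 → 3 → 9 → 7 → 1; that is the 4-cycle (1 3 9 7).
Continuing from each remaining unvisited element yields (1 3 9 7)(4 8 5 6).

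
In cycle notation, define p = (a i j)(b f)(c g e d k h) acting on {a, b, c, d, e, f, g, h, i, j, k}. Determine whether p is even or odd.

The cycle lengths are 6, 3, 2.
A cycle is odd iff its length is even; p has 2 even-length cycles, so sgn(p) = (−1)^2 and p is even.

even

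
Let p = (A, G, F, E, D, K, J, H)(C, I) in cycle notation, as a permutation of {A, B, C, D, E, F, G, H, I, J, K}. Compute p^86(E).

G

E lies in the 8-cycle (A, G, F, E, D, K, J, H).
On an 8-cycle, p^8 is the identity, so p^86 = p^6 there (86 ≡ 6 mod 8).
Advancing 6 steps from E: E → D → K → J → H → A → G.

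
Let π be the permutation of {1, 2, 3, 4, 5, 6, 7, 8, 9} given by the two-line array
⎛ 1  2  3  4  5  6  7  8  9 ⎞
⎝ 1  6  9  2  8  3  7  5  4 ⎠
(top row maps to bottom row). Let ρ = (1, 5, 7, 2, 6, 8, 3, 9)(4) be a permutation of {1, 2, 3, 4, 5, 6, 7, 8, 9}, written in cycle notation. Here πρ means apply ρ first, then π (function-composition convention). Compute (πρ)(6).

5

(πρ)(6) = π(ρ(6)). ρ(6) = 8, then π(8) = 5. So (πρ)(6) = 5.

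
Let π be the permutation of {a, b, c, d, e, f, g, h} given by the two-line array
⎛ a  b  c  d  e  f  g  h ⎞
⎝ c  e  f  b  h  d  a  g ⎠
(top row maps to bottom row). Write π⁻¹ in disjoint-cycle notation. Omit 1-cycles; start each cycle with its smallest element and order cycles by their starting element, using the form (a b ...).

(a g h e b d f c)

First write π in disjoint cycles: (a c f d b e h g).
Reversing each cycle (and rotating so the smallest element leads) gives π⁻¹ = (a g h e b d f c).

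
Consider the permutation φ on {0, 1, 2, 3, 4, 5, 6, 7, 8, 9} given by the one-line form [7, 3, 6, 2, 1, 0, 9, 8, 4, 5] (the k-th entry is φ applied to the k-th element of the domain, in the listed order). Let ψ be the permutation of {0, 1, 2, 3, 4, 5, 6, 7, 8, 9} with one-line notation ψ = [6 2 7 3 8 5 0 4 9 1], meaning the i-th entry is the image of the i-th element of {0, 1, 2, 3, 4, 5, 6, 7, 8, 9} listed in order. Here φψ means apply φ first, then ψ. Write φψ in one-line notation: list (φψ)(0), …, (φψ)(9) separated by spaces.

4 3 0 7 2 6 1 9 8 5

(φψ)(x) = ψ(φ(x)). Computing each image: ψ(φ(0)) = ψ(7) = 4, ψ(φ(1)) = ψ(3) = 3, ψ(φ(2)) = ψ(6) = 0, ψ(φ(3)) = ψ(2) = 7, ψ(φ(4)) = ψ(1) = 2, ψ(φ(5)) = ψ(0) = 6, ψ(φ(6)) = ψ(9) = 1, ψ(φ(7)) = ψ(8) = 9, ψ(φ(8)) = ψ(4) = 8, ψ(φ(9)) = ψ(5) = 5.
Hence φψ = [4 3 0 7 2 6 1 9 8 5].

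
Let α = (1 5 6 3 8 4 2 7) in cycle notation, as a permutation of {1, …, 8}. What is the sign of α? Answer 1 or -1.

The cycle lengths are 8.
A cycle is odd iff its length is even; α has 1 even-length cycle, so sgn(α) = (−1)^1 and α is odd.

-1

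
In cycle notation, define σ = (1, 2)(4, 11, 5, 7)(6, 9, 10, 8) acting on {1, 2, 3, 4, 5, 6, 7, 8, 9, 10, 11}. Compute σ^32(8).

8 lies in the 4-cycle (6, 9, 10, 8).
Since the cycle has length 4, σ^32 acts on it the same as σ^0 (32 mod 4 = 0).
So σ^32(8) = 8.

8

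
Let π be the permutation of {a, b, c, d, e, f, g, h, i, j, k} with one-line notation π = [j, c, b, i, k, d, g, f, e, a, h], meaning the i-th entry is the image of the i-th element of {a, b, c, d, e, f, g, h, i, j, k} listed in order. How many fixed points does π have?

1

The fixed points (elements with π(x) = x) are {g}, so there is 1.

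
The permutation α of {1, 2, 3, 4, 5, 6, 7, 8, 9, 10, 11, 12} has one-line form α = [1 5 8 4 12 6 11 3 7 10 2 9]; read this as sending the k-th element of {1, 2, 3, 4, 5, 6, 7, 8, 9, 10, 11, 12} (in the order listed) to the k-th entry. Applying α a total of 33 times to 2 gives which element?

9

Tracing 2 → 5 → … returns to 2 after 6 steps, so 2 lies in a 6-cycle (2 5 12 9 7 11).
Powers repeat with period 6 on this cycle, and 33 mod 6 = 3, so α^33(2) = α^3(2).
Advancing 3 steps from 2: 2 → 5 → 12 → 9.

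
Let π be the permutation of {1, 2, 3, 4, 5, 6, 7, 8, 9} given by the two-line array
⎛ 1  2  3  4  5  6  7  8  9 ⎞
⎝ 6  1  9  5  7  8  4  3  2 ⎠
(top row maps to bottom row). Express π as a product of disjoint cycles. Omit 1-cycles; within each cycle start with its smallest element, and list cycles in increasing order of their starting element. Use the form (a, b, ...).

(1, 6, 8, 3, 9, 2)(4, 5, 7)

Start at 1 and follow images: 1 → 6 → 8 → 3 → 9 → 2 → 1, giving the cycle (1, 6, 8, 3, 9, 2).
Continuing from each remaining unvisited element yields (1, 6, 8, 3, 9, 2)(4, 5, 7).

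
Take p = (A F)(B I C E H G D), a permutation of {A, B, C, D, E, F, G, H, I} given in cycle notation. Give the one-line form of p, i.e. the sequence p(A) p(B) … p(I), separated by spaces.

F I E B H A D G C

Reading each image from the cycles: A↦F, B↦I, C↦E, D↦B, E↦H, F↦A, G↦D, H↦G, I↦C.
Listing these in domain order gives F I E B H A D G C.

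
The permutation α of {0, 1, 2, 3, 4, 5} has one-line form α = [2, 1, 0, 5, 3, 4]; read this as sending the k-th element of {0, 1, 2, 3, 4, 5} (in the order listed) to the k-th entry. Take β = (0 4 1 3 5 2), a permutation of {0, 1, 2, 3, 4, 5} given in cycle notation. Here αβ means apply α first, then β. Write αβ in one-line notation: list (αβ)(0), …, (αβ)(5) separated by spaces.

0 3 4 2 5 1

Chase each element through α then β: 0 → 2 → 0; 1 → 1 → 3; 2 → 0 → 4; 3 → 5 → 2; 4 → 3 → 5; 5 → 4 → 1.
So αβ in one-line form is 0 3 4 2 5 1.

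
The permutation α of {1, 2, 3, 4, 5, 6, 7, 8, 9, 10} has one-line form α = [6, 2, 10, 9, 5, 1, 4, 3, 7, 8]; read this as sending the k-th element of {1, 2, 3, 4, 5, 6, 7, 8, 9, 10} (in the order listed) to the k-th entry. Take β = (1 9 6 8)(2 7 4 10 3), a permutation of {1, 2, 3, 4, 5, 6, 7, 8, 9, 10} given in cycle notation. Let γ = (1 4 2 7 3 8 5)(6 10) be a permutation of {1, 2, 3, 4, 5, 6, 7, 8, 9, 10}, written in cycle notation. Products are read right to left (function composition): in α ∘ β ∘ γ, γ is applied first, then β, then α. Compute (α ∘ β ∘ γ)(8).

5

Chase 8: γ(8) = 5; β(5) = 5; α(5) = 5. Hence (α ∘ β ∘ γ)(8) = 5.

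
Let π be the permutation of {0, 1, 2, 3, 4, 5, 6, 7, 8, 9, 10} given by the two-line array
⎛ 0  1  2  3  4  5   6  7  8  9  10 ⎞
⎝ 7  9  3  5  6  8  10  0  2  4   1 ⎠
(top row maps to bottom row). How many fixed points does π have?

0

No element satisfies π(x) = x, so there are 0 fixed points.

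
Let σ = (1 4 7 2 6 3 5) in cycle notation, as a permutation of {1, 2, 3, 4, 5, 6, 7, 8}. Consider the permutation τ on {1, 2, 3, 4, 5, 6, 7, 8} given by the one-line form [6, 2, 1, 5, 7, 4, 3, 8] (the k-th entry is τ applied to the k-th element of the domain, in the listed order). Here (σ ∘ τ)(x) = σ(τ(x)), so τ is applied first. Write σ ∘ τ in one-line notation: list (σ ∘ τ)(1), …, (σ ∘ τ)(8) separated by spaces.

(σ ∘ τ)(x) = σ(τ(x)). Computing each image: σ(τ(1)) = σ(6) = 3, σ(τ(2)) = σ(2) = 6, σ(τ(3)) = σ(1) = 4, σ(τ(4)) = σ(5) = 1, σ(τ(5)) = σ(7) = 2, σ(τ(6)) = σ(4) = 7, σ(τ(7)) = σ(3) = 5, σ(τ(8)) = σ(8) = 8.
Hence σ ∘ τ = [3 6 4 1 2 7 5 8].

3 6 4 1 2 7 5 8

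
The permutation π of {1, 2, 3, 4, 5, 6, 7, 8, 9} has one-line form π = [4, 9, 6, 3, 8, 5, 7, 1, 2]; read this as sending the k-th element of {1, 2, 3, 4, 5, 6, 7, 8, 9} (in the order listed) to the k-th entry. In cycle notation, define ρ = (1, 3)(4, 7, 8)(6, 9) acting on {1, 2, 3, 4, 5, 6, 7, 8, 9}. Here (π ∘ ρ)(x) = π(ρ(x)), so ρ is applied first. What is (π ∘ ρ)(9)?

5

(π ∘ ρ)(9) = π(ρ(9)). ρ(9) = 6, then π(6) = 5. So (π ∘ ρ)(9) = 5.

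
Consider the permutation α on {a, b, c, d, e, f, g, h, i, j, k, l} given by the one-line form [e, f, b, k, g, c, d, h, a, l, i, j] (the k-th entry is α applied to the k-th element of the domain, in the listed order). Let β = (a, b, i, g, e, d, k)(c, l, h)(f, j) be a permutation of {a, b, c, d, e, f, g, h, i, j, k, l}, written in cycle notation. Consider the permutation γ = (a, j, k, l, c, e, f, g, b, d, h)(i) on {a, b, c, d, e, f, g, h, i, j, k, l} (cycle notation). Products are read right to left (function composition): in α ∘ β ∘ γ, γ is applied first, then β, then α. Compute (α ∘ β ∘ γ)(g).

Apply the permutations in order: γ(g) = b, then β(b) = i, then α(i) = a. So (α ∘ β ∘ γ)(g) = a.

a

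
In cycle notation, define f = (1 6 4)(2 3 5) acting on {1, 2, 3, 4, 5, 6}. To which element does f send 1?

Within (1 6 4), 1 ↦ 6.

6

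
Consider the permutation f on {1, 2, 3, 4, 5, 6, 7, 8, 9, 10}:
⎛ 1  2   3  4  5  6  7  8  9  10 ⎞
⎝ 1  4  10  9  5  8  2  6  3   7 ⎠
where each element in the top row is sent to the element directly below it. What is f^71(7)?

10

Tracing 7 → 2 → … returns to 7 after 6 steps, so 7 lies in a 6-cycle (2, 4, 9, 3, 10, 7).
On a 6-cycle, f^6 is the identity, so f^71 = f^5 there (71 ≡ 5 mod 6).
Stepping 5 places around the cycle: 7 → 2 → 4 → 9 → 3 → 10.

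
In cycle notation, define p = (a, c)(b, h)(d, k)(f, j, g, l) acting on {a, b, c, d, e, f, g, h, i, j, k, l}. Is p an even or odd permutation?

even

The cycle lengths are 4, 2, 2, 2, 1, 1.
A cycle is odd iff its length is even; p has 4 even-length cycles, so sgn(p) = (−1)^4 and p is even.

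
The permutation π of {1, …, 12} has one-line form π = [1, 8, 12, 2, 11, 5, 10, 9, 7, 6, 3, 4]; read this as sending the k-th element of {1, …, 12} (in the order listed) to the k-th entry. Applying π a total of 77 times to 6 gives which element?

6

Tracing 6 → 5 → … returns to 6 after 11 steps, so 6 lies in an 11-cycle (2 8 9 7 10 6 5 11 3 12 4).
On an 11-cycle, π^11 is the identity, so π^77 = π^0 there (77 ≡ 0 mod 11).
So π^77(6) = 6.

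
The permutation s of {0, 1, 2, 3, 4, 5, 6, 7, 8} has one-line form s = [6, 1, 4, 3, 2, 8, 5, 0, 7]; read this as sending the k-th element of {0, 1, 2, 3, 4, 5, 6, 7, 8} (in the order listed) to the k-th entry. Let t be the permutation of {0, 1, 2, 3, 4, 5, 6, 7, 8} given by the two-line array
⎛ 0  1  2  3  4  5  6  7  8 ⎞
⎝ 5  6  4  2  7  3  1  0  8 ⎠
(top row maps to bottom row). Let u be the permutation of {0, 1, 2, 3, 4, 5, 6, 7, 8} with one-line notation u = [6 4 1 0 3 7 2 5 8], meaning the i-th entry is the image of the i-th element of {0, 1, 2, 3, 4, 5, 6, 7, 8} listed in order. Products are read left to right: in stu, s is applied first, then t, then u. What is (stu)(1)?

2

Apply the permutations in order: s(1) = 1, then t(1) = 6, then u(6) = 2. So (stu)(1) = 2.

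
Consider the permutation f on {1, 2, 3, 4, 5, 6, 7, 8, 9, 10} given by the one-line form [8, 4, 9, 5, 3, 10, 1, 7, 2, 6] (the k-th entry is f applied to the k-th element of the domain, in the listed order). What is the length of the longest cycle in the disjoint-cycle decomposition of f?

5

Decomposing into disjoint cycles gives (1 8 7)(2 4 5 3 9)(6 10); the longest has length 5.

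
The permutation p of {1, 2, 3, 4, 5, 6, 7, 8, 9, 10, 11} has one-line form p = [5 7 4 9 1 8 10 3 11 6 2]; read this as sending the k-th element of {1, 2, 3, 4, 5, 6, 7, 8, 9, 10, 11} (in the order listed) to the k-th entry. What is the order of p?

Writing p as disjoint cycles, the cycle lengths are 9, 2.
The order is lcm(9, 2) = 18.

18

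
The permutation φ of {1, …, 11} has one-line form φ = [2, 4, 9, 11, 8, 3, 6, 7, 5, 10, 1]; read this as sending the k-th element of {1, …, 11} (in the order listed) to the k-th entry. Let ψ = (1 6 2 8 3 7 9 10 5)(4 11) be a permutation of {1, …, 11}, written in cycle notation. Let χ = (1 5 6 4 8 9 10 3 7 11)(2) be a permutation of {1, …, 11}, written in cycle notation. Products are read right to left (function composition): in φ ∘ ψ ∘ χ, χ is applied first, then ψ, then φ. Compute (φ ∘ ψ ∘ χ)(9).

8

(φ ∘ ψ ∘ χ)(9) = φ(ψ(χ(9))). χ(9) = 10, then ψ(10) = 5, then φ(5) = 8, so the result is 8.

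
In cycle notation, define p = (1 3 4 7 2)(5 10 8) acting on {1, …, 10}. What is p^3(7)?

7 lies in the 5-cycle (1 3 4 7 2).
Advancing 3 steps from 7: 7 → 2 → 1 → 3.

3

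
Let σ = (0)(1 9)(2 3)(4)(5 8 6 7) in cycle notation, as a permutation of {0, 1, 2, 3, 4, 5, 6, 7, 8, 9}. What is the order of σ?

4

The disjoint cycles have lengths 4, 2, 2, 1, 1.
Since disjoint cycles commute, ord(σ) = lcm(4, 2, 2) = 4.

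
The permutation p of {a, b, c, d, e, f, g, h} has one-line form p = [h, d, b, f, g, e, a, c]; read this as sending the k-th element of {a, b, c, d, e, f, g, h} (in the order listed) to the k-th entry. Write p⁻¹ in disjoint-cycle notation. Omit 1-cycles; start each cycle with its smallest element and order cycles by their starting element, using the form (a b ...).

The cycle decomposition of p is (a h c b d f e g).
Reversing each cycle (and rotating so the smallest element leads) gives p⁻¹ = (a g e f d b c h).

(a g e f d b c h)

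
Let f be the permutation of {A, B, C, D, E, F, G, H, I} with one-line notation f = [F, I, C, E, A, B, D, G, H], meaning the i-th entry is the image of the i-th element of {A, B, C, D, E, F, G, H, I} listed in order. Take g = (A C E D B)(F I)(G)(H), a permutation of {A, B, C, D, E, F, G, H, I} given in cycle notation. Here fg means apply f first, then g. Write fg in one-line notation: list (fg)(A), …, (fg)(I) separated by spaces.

I F E D C A B G H

Chase each element through f then g: A → F → I; B → I → F; C → C → E; D → E → D; E → A → C; F → B → A; G → D → B; H → G → G; I → H → H.
So fg in one-line form is I F E D C A B G H.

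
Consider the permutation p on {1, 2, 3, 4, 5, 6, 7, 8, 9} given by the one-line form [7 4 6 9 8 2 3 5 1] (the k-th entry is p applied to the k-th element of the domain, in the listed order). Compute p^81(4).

Tracing 4 → 9 → … returns to 4 after 7 steps, so 4 lies in a 7-cycle (1, 7, 3, 6, 2, 4, 9).
Powers repeat with period 7 on this cycle, and 81 mod 7 = 4, so p^81(4) = p^4(4).
Advancing 4 steps from 4: 4 → 9 → 1 → 7 → 3.

3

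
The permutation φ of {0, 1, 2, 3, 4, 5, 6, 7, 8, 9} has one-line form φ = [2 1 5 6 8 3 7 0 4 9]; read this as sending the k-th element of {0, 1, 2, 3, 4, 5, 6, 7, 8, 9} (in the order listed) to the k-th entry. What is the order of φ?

6

Decomposing into disjoint cycles gives cycle lengths 6, 2, 1, 1.
The order of φ is the least common multiple of its cycle lengths: lcm(6, 2) = 6.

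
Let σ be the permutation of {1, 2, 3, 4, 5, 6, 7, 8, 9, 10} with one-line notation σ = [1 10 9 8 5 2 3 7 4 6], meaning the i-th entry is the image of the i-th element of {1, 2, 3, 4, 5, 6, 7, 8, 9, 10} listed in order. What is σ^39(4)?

Tracing 4 → 8 → … returns to 4 after 5 steps, so 4 lies in a 5-cycle (3, 9, 4, 8, 7).
Since the cycle has length 5, σ^39 acts on it the same as σ^4 (39 mod 5 = 4).
Stepping 4 places around the cycle: 4 → 8 → 7 → 3 → 9.

9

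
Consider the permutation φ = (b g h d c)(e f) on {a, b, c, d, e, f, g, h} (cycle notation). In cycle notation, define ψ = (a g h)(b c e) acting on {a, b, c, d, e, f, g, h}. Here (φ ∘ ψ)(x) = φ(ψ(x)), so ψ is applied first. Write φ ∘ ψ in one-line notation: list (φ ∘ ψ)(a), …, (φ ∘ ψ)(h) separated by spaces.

Chase each element through ψ then φ: a → g → h; b → c → b; c → e → f; d → d → c; e → b → g; f → f → e; g → h → d; h → a → a.
Collecting the images, φ ∘ ψ = [h b f c g e d a].

h b f c g e d a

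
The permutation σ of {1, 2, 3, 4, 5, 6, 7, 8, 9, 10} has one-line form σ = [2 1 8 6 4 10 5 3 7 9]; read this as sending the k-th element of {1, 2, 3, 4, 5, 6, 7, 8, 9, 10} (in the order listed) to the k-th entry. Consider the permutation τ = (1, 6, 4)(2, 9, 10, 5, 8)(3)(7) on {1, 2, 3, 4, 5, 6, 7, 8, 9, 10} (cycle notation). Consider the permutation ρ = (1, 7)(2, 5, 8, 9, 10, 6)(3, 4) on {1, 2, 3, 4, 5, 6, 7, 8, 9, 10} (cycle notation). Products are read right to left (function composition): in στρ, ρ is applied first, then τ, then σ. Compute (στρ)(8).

Chase 8: ρ(8) = 9; τ(9) = 10; σ(10) = 9. Hence (στρ)(8) = 9.

9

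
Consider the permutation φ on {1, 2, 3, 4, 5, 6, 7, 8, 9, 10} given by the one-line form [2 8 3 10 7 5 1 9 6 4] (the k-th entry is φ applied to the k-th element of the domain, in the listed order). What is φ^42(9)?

Tracing 9 → 6 → … returns to 9 after 7 steps, so 9 lies in a 7-cycle (1, 2, 8, 9, 6, 5, 7).
Since the cycle has length 7, φ^42 acts on it the same as φ^0 (42 mod 7 = 0).
So φ^42(9) = 9.

9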